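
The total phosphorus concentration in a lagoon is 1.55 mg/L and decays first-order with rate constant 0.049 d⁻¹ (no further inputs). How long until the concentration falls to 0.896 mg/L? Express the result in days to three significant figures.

t = ln(C₀/C)/k = ln(1.55/0.896)/0.049 = 0.5481/0.049 = 11.19 d.

11.2 d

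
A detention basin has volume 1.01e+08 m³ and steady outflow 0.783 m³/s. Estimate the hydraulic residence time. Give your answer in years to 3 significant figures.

4.09 yr

Q = 0.783 m³/s × 3.156e+07 s/yr = 2.471e+07 m³/yr.
Hydraulic residence time τ = V/Q = 1.01e+08/2.471e+07 = 4.087 yr.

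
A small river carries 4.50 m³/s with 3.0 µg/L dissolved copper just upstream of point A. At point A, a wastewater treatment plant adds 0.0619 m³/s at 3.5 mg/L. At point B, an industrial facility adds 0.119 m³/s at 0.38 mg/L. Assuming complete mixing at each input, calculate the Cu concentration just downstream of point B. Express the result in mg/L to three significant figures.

0.0588 mg/L

3.0 µg/L = 0.003 mg/L.
After input A: C = (4.5·0.003 + 0.0619·3.5) / 4.562 = 0.05045 mg/L.
After input B: C = (4.562·0.05045 + 0.119·0.38) / 4.681 = 0.05883 mg/L.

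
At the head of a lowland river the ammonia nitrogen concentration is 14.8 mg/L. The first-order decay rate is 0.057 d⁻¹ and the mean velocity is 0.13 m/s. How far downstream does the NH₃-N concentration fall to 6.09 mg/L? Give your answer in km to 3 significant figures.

175 km

From C = C₀·e^(−kt), t = ln(C₀/C)/k = ln(14.8/6.09)/0.057 = 0.888/0.057 = 15.58 d.
Distance = v·t = 0.13 m/s × 1.346e+06 s = 1.75e+05 m = 175 km.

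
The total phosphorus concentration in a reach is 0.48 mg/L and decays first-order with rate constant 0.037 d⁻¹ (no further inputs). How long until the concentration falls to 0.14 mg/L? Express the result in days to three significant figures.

33.3 d

t = ln(C₀/C)/k = ln(0.48/0.14)/0.037 = 1.232/0.037 = 33.3 d.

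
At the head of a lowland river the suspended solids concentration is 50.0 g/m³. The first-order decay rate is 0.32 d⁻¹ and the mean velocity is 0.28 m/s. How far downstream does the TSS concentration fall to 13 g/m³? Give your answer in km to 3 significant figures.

From C = C₀·e^(−kt), t = ln(C₀/C)/k = ln(50.0/13)/0.32 = 1.347/0.32 = 4.21 d.
Distance = v·t = 0.28 m/s × 3.637e+05 s = 1.018e+05 m = 101.8 km.

102 km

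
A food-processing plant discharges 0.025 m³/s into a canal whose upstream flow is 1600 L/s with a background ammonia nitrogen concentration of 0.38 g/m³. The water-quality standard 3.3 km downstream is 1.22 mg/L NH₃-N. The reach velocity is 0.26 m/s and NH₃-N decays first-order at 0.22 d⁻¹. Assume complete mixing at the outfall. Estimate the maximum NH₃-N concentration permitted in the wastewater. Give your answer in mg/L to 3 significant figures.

57.6 mg/L

1600 L/s = 1.6 m³/s.
Travel time to the compliance point: t = 3300/0.26 = 1.269e+04 s = 0.1469 d; decay factor exp(−0.22·0.1469) = 0.9682.
So the concentration just after mixing may be at most 1.22/0.9682 = 1.26 mg/L.
Mass balance: 1.26·1.625 = 0.025·Cₑ + 1.6·0.38.
Cₑ = (2.048 − 0.608) / 0.025 = 57.58 mg/L.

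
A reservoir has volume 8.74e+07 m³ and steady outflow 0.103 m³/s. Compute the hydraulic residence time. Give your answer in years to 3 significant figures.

26.9 yr

Q = 0.103 m³/s × 3.156e+07 s/yr = 3.25e+06 m³/yr.
Hydraulic residence time τ = V/Q = 8.74e+07/3.25e+06 = 26.89 yr.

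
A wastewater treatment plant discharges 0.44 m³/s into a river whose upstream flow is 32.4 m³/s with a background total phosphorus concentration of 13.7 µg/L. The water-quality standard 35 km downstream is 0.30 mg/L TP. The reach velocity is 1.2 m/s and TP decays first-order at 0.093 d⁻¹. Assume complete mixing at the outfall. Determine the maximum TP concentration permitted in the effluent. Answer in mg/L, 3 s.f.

13.7 µg/L = 0.0137 mg/L.
Travel time to the compliance point: t = 3.5e+04/1.2 = 2.917e+04 s = 0.3376 d; decay factor exp(−0.093·0.3376) = 0.9691.
So the concentration just after mixing may be at most 0.3/0.9691 = 0.3096 mg/L.
Mass balance: 0.3096·32.84 = 0.44·Cₑ + 32.4·0.0137.
Cₑ = (10.17 − 0.4439) / 0.44 = 22.1 mg/L.

22.1 mg/L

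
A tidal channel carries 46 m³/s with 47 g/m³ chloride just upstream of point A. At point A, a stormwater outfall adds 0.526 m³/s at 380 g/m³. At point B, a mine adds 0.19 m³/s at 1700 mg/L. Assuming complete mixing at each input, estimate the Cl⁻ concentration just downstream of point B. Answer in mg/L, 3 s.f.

After input A: C = (46·47 + 0.526·380) / 46.53 = 50.76 mg/L.
After input B: C = (46.53·50.76 + 0.19·1700) / 46.72 = 57.47 mg/L.

57.5 mg/L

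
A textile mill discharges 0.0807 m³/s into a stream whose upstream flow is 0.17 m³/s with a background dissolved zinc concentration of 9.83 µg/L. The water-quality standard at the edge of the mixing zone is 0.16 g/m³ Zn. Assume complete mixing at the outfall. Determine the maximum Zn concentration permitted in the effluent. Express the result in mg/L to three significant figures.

0.476 mg/L

9.83 µg/L = 0.00983 mg/L.
Mass balance: 0.16·0.2507 = 0.0807·Cₑ + 0.17·0.00983.
Cₑ = (0.04011 − 0.001671) / 0.0807 = 0.4763 mg/L.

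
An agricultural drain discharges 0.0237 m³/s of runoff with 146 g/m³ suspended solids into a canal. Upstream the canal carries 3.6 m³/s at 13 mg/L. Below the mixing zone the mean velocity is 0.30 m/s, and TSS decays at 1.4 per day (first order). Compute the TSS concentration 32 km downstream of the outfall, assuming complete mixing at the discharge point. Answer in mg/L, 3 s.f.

After complete mixing, C₀ = (0.0237·146 + 3.6·13) / 3.624 = 13.87 mg/L.
Travel time t = 3.2e+04 m / 0.30 m/s = 1.067e+05 s = 1.235 d.
C = 13.87·exp(−1.4·1.235) = 13.87·0.1776 = 2.463 mg/L.

2.46 mg/L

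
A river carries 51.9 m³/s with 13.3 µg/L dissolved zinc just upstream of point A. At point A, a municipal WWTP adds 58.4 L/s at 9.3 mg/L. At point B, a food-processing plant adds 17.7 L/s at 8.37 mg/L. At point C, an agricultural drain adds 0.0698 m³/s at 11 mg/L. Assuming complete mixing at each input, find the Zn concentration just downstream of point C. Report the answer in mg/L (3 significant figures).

0.0413 mg/L

13.3 µg/L = 0.0133 mg/L.
58.4 L/s = 0.0584 m³/s.
After input A: C = (51.9·0.0133 + 0.0584·9.3) / 51.96 = 0.02374 mg/L.
17.7 L/s = 0.0177 m³/s.
After input B: C = (51.96·0.02374 + 0.0177·8.37) / 51.98 = 0.02658 mg/L.
After input C: C = (51.98·0.02658 + 0.0698·11) / 52.05 = 0.0413 mg/L.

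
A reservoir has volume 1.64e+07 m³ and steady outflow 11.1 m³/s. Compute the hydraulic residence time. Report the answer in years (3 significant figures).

Q = 11.1 m³/s × 3.156e+07 s/yr = 3.503e+08 m³/yr.
Hydraulic residence time τ = V/Q = 1.64e+07/3.503e+08 = 0.04682 yr.

0.0468 yr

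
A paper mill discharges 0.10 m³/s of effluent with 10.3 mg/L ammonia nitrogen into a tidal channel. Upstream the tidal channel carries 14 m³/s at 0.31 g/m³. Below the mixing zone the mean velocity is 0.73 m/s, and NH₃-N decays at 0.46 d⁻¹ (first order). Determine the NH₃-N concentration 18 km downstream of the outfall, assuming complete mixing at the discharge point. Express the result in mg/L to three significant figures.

0.334 mg/L

After complete mixing, C₀ = (0.1·10.3 + 14·0.31) / 14.1 = 0.3809 mg/L.
Travel time t = 1.8e+04 m / 0.73 m/s = 2.466e+04 s = 0.2854 d.
C = 0.3809·exp(−0.46·0.2854) = 0.3809·0.877 = 0.334 mg/L.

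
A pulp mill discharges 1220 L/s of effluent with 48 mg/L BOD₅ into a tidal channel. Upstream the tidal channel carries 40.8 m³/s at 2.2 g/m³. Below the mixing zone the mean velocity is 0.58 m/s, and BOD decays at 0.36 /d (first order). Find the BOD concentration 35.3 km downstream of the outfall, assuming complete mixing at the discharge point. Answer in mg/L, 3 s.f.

2.74 mg/L

1220 L/s = 1.22 m³/s.
After complete mixing, C₀ = (1.22·48 + 40.8·2.2) / 42.02 = 3.53 mg/L.
Travel time t = 3.53e+04 m / 0.58 m/s = 6.086e+04 s = 0.7044 d.
C = 3.53·exp(−0.36·0.7044) = 3.53·0.776 = 2.739 mg/L.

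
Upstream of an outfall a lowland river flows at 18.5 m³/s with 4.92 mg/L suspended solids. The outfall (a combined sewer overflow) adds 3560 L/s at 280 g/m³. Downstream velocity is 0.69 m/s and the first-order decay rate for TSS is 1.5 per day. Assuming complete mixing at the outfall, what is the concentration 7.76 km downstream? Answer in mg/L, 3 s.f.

40.6 mg/L

3560 L/s = 3.56 m³/s.
After complete mixing, C₀ = (3.56·280 + 18.5·4.92) / 22.06 = 49.31 mg/L.
Travel time t = 7760 m / 0.69 m/s = 1.125e+04 s = 0.1302 d.
C = 49.31·exp(−1.5·0.1302) = 49.31·0.8226 = 40.57 mg/L.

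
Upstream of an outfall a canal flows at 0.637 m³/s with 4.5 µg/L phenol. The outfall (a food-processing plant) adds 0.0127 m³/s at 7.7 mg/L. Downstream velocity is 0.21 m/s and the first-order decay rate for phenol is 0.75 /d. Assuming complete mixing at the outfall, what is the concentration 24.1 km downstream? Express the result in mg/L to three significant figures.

0.0572 mg/L

4.5 µg/L = 0.0045 mg/L.
After complete mixing, C₀ = (0.0127·7.7 + 0.637·0.0045) / 0.6497 = 0.1549 mg/L.
Travel time t = 2.41e+04 m / 0.21 m/s = 1.148e+05 s = 1.328 d.
C = 0.1549·exp(−0.75·1.328) = 0.1549·0.3693 = 0.05721 mg/L.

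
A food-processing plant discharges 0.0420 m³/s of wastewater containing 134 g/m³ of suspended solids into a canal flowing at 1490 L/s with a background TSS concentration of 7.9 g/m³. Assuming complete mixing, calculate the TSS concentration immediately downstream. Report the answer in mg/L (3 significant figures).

11.4 mg/L

1490 L/s = 1.49 m³/s.
Conservation of mass across the mixing zone: C = (0.042·134 + 1.49·7.9) / (0.042 + 1.49) = 17.4/1.532 = 11.36 mg/L.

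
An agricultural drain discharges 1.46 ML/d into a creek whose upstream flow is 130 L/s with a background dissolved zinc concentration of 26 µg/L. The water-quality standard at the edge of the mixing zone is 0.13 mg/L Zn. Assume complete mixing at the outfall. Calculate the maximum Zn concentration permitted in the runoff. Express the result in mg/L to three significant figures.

1.46 ML/d = 0.0169 m³/s.
130 L/s = 0.13 m³/s.
26 µg/L = 0.026 mg/L.
Mass balance: 0.13·0.1469 = 0.0169·Cₑ + 0.13·0.026.
Cₑ = (0.0191 − 0.00338) / 0.0169 = 0.9301 mg/L.

0.930 mg/L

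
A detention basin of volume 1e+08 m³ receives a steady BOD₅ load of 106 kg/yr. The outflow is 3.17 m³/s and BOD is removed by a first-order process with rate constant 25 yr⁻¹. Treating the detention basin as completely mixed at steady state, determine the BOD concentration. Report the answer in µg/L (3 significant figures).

0.0408 µg/L

Outflow Q = 3.17 m³/s × 3.156e+07 s/yr = 1e+08 m³/yr.
Steady-state CSTR mass balance: W = Q·C + k·V·C, so C = W/(Q + kV).
Q + kV = 1e+08 + 25·1e+08 = 2.6e+09 m³/yr.
C = 106/2.6e+09 = 4.077e-08 kg/m³ = 4.077e-05 mg/L = 0.04077 µg/L.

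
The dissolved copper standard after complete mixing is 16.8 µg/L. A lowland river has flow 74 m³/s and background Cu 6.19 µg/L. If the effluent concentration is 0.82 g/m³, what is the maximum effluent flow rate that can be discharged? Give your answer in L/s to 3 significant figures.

978 L/s

6.19 µg/L = 0.00619 mg/L.
16.8 µg/L = 0.0168 mg/L.
Mass balance at complete mixing: C_std·(Q_w + Q_r) = Q_w·C_e + Q_r·C_b.
Rearranging, Q_w = Q_r·(C_std − C_b)/(C_e − C_std) = 74·(0.0168 − 0.00619) / (0.82 − 0.0168) = 0.9775 m³/s.
= 977.5 L/s.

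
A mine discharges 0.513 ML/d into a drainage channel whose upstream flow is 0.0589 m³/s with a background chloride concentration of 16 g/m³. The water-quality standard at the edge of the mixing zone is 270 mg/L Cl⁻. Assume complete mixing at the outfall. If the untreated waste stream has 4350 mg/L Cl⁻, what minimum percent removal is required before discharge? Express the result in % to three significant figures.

0.513 ML/d = 0.005938 m³/s.
Mass balance: 270·0.06484 = 0.005938·Cₑ + 0.0589·16.
Cₑ = (17.51 − 0.9424) / 0.005938 = 2790 mg/L.
Required removal = 1 − 2790/4350 = 35.87 %.

35.9 %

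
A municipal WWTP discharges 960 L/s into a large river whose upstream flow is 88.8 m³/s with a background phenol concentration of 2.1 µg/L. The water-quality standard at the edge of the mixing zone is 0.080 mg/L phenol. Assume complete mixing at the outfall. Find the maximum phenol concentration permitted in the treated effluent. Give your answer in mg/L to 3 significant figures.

7.29 mg/L

960 L/s = 0.96 m³/s.
2.1 µg/L = 0.0021 mg/L.
Mass balance: 0.08·89.76 = 0.96·Cₑ + 88.8·0.0021.
Cₑ = (7.181 − 0.1865) / 0.96 = 7.286 mg/L.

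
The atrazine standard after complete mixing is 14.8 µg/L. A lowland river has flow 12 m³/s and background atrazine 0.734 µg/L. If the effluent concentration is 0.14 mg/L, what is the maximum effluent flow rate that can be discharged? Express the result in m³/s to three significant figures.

1.35 m³/s

0.734 µg/L = 0.000734 mg/L.
14.8 µg/L = 0.0148 mg/L.
Mass balance at complete mixing: C_std·(Q_w + Q_r) = Q_w·C_e + Q_r·C_b.
Rearranging, Q_w = Q_r·(C_std − C_b)/(C_e − C_std) = 12·(0.0148 − 0.000734) / (0.14 − 0.0148) = 1.348 m³/s.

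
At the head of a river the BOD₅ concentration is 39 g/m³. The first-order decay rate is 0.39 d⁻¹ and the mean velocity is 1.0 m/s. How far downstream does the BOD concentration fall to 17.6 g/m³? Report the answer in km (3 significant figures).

176 km

From C = C₀·e^(−kt), t = ln(C₀/C)/k = ln(39/17.6)/0.39 = 0.7957/0.39 = 2.04 d.
Distance = v·t = 1.0 m/s × 1.763e+05 s = 1.763e+05 m = 176.3 km.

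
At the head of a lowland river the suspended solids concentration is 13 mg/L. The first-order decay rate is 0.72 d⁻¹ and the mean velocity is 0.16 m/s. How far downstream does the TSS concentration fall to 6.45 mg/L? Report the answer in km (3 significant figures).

13.5 km

From C = C₀·e^(−kt), t = ln(C₀/C)/k = ln(13/6.45)/0.72 = 0.7009/0.72 = 0.9734 d.
Distance = v·t = 0.16 m/s × 8.41e+04 s = 1.346e+04 m = 13.46 km.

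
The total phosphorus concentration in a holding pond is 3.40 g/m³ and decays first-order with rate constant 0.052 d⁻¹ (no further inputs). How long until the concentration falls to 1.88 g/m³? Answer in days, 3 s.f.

t = ln(C₀/C)/k = ln(3.40/1.88)/0.052 = 0.5925/0.052 = 11.39 d.

11.4 d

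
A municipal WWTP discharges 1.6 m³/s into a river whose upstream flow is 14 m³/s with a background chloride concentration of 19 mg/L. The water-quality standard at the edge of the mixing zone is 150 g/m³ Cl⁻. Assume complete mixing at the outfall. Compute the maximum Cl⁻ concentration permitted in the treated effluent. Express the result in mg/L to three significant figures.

1300 mg/L

Mass balance: 150·15.6 = 1.6·Cₑ + 14·19.
Cₑ = (2340 − 266) / 1.6 = 1296 mg/L.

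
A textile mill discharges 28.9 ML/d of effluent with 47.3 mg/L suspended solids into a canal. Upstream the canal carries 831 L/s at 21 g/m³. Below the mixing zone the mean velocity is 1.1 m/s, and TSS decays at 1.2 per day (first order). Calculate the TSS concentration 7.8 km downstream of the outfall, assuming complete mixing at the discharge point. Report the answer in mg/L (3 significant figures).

25.9 mg/L

28.9 ML/d = 0.3345 m³/s.
831 L/s = 0.831 m³/s.
After complete mixing, C₀ = (0.3345·47.3 + 0.831·21) / 1.165 = 28.55 mg/L.
Travel time t = 7800 m / 1.1 m/s = 7091 s = 0.08207 d.
C = 28.55·exp(−1.2·0.08207) = 28.55·0.9062 = 25.87 mg/L.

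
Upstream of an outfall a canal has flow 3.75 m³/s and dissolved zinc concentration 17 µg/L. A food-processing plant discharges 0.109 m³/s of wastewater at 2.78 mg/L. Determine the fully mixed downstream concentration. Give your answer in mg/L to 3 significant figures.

0.0950 mg/L

17 µg/L = 0.017 mg/L.
By mass balance at complete mixing, C = (0.109·2.78 + 3.75·0.017) / (0.109 + 3.75) = 0.3668/3.859 = 0.09504 mg/L.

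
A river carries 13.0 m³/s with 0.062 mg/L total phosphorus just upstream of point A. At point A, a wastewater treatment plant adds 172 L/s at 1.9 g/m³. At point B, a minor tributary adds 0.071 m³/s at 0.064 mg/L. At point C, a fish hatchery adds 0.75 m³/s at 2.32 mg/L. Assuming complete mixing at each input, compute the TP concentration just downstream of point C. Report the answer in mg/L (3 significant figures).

0.206 mg/L

172 L/s = 0.172 m³/s.
After input A: C = (13·0.062 + 0.172·1.9) / 13.17 = 0.086 mg/L.
After input B: C = (13.17·0.086 + 0.071·0.064) / 13.24 = 0.08588 mg/L.
After input C: C = (13.24·0.08588 + 0.75·2.32) / 13.99 = 0.2056 mg/L.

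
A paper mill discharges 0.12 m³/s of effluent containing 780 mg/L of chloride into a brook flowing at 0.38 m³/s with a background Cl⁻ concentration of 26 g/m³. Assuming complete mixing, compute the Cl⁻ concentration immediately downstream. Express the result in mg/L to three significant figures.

By mass balance at complete mixing, C = (0.12·780 + 0.38·26) / (0.12 + 0.38) = 103.5/0.5 = 207 mg/L.

207 mg/L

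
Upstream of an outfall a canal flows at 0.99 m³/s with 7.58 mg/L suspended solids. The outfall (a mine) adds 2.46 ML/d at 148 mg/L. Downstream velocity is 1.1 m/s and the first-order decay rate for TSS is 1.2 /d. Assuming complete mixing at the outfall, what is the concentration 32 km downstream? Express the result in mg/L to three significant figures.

7.68 mg/L

2.46 ML/d = 0.02847 m³/s.
After complete mixing, C₀ = (0.02847·148 + 0.99·7.58) / 1.018 = 11.51 mg/L.
Travel time t = 3.2e+04 m / 1.1 m/s = 2.909e+04 s = 0.3367 d.
C = 11.51·exp(−1.2·0.3367) = 11.51·0.6676 = 7.681 mg/L.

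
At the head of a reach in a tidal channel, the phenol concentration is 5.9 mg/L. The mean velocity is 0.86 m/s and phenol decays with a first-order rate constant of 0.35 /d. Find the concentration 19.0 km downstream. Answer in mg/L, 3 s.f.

Travel time t = 19.0 km / 0.86 m/s = 1.9e+04/0.86 = 2.209e+04 s = 0.2557 d.
First-order decay: C = 5.9·exp(−0.35·0.2557) = 5.9·0.9144 = 5.395 mg/L.

5.39 mg/L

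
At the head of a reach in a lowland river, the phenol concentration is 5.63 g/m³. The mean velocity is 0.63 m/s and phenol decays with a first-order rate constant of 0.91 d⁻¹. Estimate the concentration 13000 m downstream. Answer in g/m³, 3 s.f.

Travel time t = 13000 m / 0.63 m/s = 1.3e+04/0.63 = 2.063e+04 s = 0.2388 d.
First-order decay: C = 5.63·exp(−0.91·0.2388) = 5.63·0.8047 = 4.53 g/m³.

4.53 g/m³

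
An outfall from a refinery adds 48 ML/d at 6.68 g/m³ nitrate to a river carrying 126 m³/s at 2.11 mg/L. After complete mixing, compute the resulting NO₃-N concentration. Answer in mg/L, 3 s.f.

2.13 mg/L

48 ML/d = 0.5556 m³/s.
Flow-weighted mixing gives C = (0.5556·6.68 + 126·2.11) / (0.5556 + 126) = 269.6/126.6 = 2.13 mg/L.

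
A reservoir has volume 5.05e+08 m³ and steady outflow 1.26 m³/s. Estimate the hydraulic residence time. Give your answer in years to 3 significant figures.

12.7 yr

Q = 1.26 m³/s × 3.156e+07 s/yr = 3.976e+07 m³/yr.
Hydraulic residence time τ = V/Q = 5.05e+08/3.976e+07 = 12.7 yr.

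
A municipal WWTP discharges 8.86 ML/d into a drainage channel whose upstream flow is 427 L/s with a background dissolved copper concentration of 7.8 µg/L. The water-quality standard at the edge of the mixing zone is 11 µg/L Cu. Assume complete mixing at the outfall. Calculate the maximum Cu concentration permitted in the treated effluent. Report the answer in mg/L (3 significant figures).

8.86 ML/d = 0.1025 m³/s.
427 L/s = 0.427 m³/s.
7.8 µg/L = 0.0078 mg/L.
11 µg/L = 0.011 mg/L.
Mass balance: 0.011·0.5295 = 0.1025·Cₑ + 0.427·0.0078.
Cₑ = (0.005825 − 0.003331) / 0.1025 = 0.02432 mg/L.

0.0243 mg/L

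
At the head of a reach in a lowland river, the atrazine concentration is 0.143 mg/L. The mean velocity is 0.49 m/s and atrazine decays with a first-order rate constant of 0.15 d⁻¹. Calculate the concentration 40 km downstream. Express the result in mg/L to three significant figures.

Travel time t = 40 km / 0.49 m/s = 4e+04/0.49 = 8.163e+04 s = 0.9448 d.
First-order decay: C = 0.143·exp(−0.15·0.9448) = 0.143·0.8679 = 0.1241 mg/L.

0.124 mg/L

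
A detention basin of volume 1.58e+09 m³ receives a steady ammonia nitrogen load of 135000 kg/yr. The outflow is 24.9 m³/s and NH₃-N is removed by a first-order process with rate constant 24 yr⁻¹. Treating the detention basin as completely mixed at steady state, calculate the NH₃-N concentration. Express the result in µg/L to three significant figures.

3.49 µg/L

Outflow Q = 24.9 m³/s × 3.156e+07 s/yr = 7.858e+08 m³/yr.
Steady-state CSTR mass balance: W = Q·C + k·V·C, so C = W/(Q + kV).
Q + kV = 7.858e+08 + 24·1.58e+09 = 3.871e+10 m³/yr.
C = 135000/3.871e+10 = 3.488e-06 kg/m³ = 0.003488 mg/L = 3.488 µg/L.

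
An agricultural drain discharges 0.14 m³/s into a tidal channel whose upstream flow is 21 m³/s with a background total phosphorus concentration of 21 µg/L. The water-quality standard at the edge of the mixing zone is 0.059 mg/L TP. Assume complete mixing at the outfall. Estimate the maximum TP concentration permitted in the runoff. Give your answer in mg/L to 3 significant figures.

5.76 mg/L

21 µg/L = 0.021 mg/L.
Mass balance: 0.059·21.14 = 0.14·Cₑ + 21·0.021.
Cₑ = (1.247 − 0.441) / 0.14 = 5.759 mg/L.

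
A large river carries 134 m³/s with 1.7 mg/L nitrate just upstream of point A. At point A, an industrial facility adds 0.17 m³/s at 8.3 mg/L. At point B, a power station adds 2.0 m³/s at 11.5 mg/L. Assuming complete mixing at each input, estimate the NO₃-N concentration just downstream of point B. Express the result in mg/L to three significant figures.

1.85 mg/L

After input A: C = (134·1.7 + 0.17·8.3) / 134.2 = 1.708 mg/L.
After input B: C = (134.2·1.708 + 2·11.5) / 136.2 = 1.852 mg/L.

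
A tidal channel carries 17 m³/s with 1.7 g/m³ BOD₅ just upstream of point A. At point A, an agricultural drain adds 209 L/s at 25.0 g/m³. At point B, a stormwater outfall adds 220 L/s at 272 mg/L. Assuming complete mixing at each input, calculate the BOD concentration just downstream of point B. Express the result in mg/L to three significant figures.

5.39 mg/L

209 L/s = 0.209 m³/s.
After input A: C = (17·1.7 + 0.209·25) / 17.21 = 1.983 mg/L.
220 L/s = 0.22 m³/s.
After input B: C = (17.21·1.983 + 0.22·272) / 17.43 = 5.391 mg/L.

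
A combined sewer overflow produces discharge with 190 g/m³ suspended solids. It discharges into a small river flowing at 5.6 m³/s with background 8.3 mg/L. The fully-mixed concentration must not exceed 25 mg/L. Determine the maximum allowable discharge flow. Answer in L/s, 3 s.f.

567 L/s

Mass balance at complete mixing: C_std·(Q_w + Q_r) = Q_w·C_e + Q_r·C_b.
Rearranging, Q_w = Q_r·(C_std − C_b)/(C_e − C_std) = 5.6·(25 − 8.3) / (190 − 25) = 0.5668 m³/s.
= 566.8 L/s.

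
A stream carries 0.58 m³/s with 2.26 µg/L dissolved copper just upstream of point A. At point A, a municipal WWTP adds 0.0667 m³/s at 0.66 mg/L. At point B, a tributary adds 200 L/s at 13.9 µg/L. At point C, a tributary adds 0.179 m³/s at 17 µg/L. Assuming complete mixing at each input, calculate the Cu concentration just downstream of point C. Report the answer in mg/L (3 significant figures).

2.26 µg/L = 0.00226 mg/L.
After input A: C = (0.58·0.00226 + 0.0667·0.66) / 0.6467 = 0.0701 mg/L.
200 L/s = 0.2 m³/s.
13.9 µg/L = 0.0139 mg/L.
After input B: C = (0.6467·0.0701 + 0.2·0.0139) / 0.8467 = 0.05682 mg/L.
17 µg/L = 0.017 mg/L.
After input C: C = (0.8467·0.05682 + 0.179·0.017) / 1.026 = 0.04987 mg/L.

0.0499 mg/L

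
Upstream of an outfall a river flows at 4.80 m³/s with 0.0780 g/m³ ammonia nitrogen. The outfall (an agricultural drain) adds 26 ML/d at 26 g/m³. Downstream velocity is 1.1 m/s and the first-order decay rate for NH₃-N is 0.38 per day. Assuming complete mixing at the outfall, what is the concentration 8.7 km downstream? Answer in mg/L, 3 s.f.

26 ML/d = 0.3009 m³/s.
After complete mixing, C₀ = (0.3009·26 + 4.8·0.078) / 5.101 = 1.607 mg/L.
Travel time t = 8700 m / 1.1 m/s = 7909 s = 0.09154 d.
C = 1.607·exp(−0.38·0.09154) = 1.607·0.9658 = 1.552 mg/L.

1.55 mg/L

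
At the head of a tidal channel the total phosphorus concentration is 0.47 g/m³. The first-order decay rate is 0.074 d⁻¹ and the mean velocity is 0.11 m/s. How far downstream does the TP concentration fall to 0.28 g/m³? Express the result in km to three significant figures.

From C = C₀·e^(−kt), t = ln(C₀/C)/k = ln(0.47/0.28)/0.074 = 0.5179/0.074 = 6.999 d.
Distance = v·t = 0.11 m/s × 6.047e+05 s = 6.652e+04 m = 66.52 km.

66.5 km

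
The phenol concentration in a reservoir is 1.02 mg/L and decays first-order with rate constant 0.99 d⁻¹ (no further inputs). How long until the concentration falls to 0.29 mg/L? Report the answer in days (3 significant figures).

t = ln(C₀/C)/k = ln(1.02/0.29)/0.99 = 1.258/0.99 = 1.27 d.

1.27 d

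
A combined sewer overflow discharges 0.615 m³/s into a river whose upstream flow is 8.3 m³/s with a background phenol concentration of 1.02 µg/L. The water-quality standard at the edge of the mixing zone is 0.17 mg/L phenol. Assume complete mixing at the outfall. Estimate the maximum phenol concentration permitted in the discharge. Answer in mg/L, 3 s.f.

1.02 µg/L = 0.00102 mg/L.
Mass balance: 0.17·8.915 = 0.615·Cₑ + 8.3·0.00102.
Cₑ = (1.516 − 0.008466) / 0.615 = 2.451 mg/L.

2.45 mg/L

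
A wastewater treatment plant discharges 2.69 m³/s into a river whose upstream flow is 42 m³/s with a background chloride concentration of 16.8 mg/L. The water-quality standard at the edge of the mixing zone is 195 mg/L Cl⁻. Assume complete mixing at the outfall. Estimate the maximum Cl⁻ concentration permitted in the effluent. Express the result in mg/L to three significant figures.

Mass balance: 195·44.69 = 2.69·Cₑ + 42·16.8.
Cₑ = (8715 − 705.6) / 2.69 = 2977 mg/L.

2980 mg/L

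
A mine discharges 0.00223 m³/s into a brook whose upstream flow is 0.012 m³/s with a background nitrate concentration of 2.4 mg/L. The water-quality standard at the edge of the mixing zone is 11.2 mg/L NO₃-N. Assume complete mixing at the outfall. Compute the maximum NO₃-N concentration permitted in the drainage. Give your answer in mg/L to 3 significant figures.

Mass balance: 11.2·0.01423 = 0.00223·Cₑ + 0.012·2.4.
Cₑ = (0.1594 − 0.0288) / 0.00223 = 58.55 mg/L.

58.6 mg/L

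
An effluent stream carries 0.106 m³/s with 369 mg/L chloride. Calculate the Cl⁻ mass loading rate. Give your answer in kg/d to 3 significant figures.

3380 kg/d

Mass flux = Q·C = 0.106 m³/s × 369 g/m³ = 39.11 g/s.
= 39.11 g/s × 86.4 = 3379 kg/d.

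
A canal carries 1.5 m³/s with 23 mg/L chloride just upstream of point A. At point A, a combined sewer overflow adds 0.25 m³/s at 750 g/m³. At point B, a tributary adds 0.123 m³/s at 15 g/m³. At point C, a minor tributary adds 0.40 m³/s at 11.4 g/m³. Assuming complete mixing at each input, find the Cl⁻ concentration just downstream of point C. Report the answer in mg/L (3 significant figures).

100 mg/L

After input A: C = (1.5·23 + 0.25·750) / 1.75 = 126.9 mg/L.
After input B: C = (1.75·126.9 + 0.123·15) / 1.873 = 119.5 mg/L.
After input C: C = (1.873·119.5 + 0.4·11.4) / 2.273 = 100.5 mg/L.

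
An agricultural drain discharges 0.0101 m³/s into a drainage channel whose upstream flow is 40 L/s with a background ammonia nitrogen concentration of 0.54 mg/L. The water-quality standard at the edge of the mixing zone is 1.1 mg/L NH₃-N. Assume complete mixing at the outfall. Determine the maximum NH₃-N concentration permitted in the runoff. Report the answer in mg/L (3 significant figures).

40 L/s = 0.04 m³/s.
Mass balance: 1.1·0.0501 = 0.0101·Cₑ + 0.04·0.54.
Cₑ = (0.05511 − 0.0216) / 0.0101 = 3.318 mg/L.

3.32 mg/L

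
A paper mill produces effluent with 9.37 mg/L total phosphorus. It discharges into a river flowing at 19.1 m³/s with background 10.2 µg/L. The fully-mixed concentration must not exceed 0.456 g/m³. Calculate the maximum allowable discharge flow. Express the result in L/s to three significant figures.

10.2 µg/L = 0.0102 mg/L.
Mass balance at complete mixing: C_std·(Q_w + Q_r) = Q_w·C_e + Q_r·C_b.
Rearranging, Q_w = Q_r·(C_std − C_b)/(C_e − C_std) = 19.1·(0.456 − 0.0102) / (9.37 − 0.456) = 0.9552 m³/s.
= 955.2 L/s.

955 L/s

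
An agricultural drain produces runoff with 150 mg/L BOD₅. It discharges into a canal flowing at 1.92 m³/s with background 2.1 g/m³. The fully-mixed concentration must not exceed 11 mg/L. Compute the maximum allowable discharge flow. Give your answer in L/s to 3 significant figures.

Mass balance at complete mixing: C_std·(Q_w + Q_r) = Q_w·C_e + Q_r·C_b.
Rearranging, Q_w = Q_r·(C_std − C_b)/(C_e − C_std) = 1.92·(11 − 2.1) / (150 − 11) = 0.1229 m³/s.
= 122.9 L/s.

123 L/s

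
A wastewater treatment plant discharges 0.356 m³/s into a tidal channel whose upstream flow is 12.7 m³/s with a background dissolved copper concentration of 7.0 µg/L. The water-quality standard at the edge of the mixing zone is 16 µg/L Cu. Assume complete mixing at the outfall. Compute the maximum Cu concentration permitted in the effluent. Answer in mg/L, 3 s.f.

7.0 µg/L = 0.007 mg/L.
16 µg/L = 0.016 mg/L.
Mass balance: 0.016·13.06 = 0.356·Cₑ + 12.7·0.007.
Cₑ = (0.2089 − 0.0889) / 0.356 = 0.3371 mg/L.

0.337 mg/L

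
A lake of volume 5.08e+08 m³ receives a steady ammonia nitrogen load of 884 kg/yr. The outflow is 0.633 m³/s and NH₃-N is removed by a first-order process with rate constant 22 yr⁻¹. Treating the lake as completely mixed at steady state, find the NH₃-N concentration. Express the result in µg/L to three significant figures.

0.0790 µg/L

Outflow Q = 0.633 m³/s × 3.156e+07 s/yr = 1.998e+07 m³/yr.
Steady-state CSTR mass balance: W = Q·C + k·V·C, so C = W/(Q + kV).
Q + kV = 1.998e+07 + 22·5.08e+08 = 1.12e+10 m³/yr.
C = 884/1.12e+10 = 7.896e-08 kg/m³ = 7.896e-05 mg/L = 0.07896 µg/L.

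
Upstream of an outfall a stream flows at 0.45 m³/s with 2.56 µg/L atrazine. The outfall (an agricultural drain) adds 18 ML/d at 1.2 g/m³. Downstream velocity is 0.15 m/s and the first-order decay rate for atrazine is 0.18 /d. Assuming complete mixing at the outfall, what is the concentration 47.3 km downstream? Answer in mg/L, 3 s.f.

0.198 mg/L

18 ML/d = 0.2083 m³/s.
2.56 µg/L = 0.00256 mg/L.
After complete mixing, C₀ = (0.2083·1.2 + 0.45·0.00256) / 0.6583 = 0.3815 mg/L.
Travel time t = 4.73e+04 m / 0.15 m/s = 3.153e+05 s = 3.65 d.
C = 0.3815·exp(−0.18·3.65) = 0.3815·0.5184 = 0.1978 mg/L.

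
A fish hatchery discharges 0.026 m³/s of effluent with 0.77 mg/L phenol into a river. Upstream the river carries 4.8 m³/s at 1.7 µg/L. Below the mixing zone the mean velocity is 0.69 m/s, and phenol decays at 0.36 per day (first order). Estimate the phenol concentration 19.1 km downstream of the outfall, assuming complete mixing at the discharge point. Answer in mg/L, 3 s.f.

0.00520 mg/L

1.7 µg/L = 0.0017 mg/L.
After complete mixing, C₀ = (0.026·0.77 + 4.8·0.0017) / 4.826 = 0.005839 mg/L.
Travel time t = 1.91e+04 m / 0.69 m/s = 2.768e+04 s = 0.3204 d.
C = 0.005839·exp(−0.36·0.3204) = 0.005839·0.8911 = 0.005203 mg/L.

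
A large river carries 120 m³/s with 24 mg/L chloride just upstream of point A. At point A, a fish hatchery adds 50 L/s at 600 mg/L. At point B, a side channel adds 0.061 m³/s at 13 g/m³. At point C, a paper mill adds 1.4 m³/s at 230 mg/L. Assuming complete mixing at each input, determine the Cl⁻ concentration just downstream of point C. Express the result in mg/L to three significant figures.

26.6 mg/L

50 L/s = 0.05 m³/s.
After input A: C = (120·24 + 0.05·600) / 120 = 24.24 mg/L.
After input B: C = (120·24.24 + 0.061·13) / 120.1 = 24.23 mg/L.
After input C: C = (120.1·24.23 + 1.4·230) / 121.5 = 26.6 mg/L.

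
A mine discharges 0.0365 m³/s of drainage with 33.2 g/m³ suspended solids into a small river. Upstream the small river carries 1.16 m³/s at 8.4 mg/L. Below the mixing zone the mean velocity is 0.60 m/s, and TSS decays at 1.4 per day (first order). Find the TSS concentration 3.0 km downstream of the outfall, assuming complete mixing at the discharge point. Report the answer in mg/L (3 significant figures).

8.44 mg/L

After complete mixing, C₀ = (0.0365·33.2 + 1.16·8.4) / 1.196 = 9.157 mg/L.
Travel time t = 3000 m / 0.60 m/s = 5000 s = 0.05787 d.
C = 9.157·exp(−1.4·0.05787) = 9.157·0.9222 = 8.444 mg/L.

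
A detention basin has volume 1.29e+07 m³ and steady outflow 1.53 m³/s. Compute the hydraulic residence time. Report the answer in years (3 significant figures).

Q = 1.53 m³/s × 3.156e+07 s/yr = 4.828e+07 m³/yr.
Hydraulic residence time τ = V/Q = 1.29e+07/4.828e+07 = 0.2672 yr.

0.267 yr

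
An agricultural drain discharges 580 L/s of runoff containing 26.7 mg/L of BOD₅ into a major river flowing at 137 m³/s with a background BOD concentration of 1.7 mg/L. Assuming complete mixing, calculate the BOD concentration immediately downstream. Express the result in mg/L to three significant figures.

1.81 mg/L

580 L/s = 0.58 m³/s.
By mass balance at complete mixing, C = (0.58·26.7 + 137·1.7) / (0.58 + 137) = 248.4/137.6 = 1.805 mg/L.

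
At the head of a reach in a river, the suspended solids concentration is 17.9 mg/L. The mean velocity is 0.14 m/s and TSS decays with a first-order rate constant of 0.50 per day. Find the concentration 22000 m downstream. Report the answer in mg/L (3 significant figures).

Travel time t = 22000 m / 0.14 m/s = 2.2e+04/0.14 = 1.571e+05 s = 1.819 d.
First-order decay: C = 17.9·exp(−0.50·1.819) = 17.9·0.4028 = 7.21 mg/L.

7.21 mg/L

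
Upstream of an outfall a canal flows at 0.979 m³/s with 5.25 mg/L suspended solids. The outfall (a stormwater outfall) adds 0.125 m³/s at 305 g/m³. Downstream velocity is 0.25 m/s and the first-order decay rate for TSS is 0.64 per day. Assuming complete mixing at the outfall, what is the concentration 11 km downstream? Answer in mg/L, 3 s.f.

After complete mixing, C₀ = (0.125·305 + 0.979·5.25) / 1.104 = 39.19 mg/L.
Travel time t = 1.1e+04 m / 0.25 m/s = 4.4e+04 s = 0.5093 d.
C = 39.19·exp(−0.64·0.5093) = 39.19·0.7219 = 28.29 mg/L.

28.3 mg/L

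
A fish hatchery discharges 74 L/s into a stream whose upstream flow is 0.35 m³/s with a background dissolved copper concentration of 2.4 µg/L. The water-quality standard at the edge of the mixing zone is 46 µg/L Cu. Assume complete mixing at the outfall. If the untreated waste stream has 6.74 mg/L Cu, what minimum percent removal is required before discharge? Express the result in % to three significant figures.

74 L/s = 0.074 m³/s.
2.4 µg/L = 0.0024 mg/L.
46 µg/L = 0.046 mg/L.
Mass balance: 0.046·0.424 = 0.074·Cₑ + 0.35·0.0024.
Cₑ = (0.0195 − 0.00084) / 0.074 = 0.2522 mg/L.
Required removal = 1 − 0.2522/6.74 = 96.26 %.

96.3 %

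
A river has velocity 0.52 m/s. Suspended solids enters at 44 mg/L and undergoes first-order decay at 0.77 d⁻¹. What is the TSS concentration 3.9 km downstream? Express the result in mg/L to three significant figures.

41.2 mg/L

Travel time t = 3.9 km / 0.52 m/s = 3900/0.52 = 7500 s = 0.08681 d.
First-order decay: C = 44·exp(−0.77·0.08681) = 44·0.9353 = 41.16 mg/L.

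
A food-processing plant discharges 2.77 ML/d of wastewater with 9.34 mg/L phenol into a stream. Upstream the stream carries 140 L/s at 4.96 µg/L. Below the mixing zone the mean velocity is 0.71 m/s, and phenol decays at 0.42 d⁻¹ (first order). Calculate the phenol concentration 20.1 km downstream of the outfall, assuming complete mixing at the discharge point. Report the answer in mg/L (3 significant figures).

1.52 mg/L

2.77 ML/d = 0.03206 m³/s.
140 L/s = 0.14 m³/s.
4.96 µg/L = 0.00496 mg/L.
After complete mixing, C₀ = (0.03206·9.34 + 0.14·0.00496) / 0.1721 = 1.744 mg/L.
Travel time t = 2.01e+04 m / 0.71 m/s = 2.831e+04 s = 0.3277 d.
C = 1.744·exp(−0.42·0.3277) = 1.744·0.8714 = 1.52 mg/L.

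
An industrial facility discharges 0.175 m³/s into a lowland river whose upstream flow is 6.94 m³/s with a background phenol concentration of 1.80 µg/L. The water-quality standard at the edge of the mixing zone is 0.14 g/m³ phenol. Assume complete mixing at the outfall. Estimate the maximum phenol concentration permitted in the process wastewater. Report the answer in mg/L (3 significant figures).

5.62 mg/L

1.80 µg/L = 0.0018 mg/L.
Mass balance: 0.14·7.115 = 0.175·Cₑ + 6.94·0.0018.
Cₑ = (0.9961 − 0.01249) / 0.175 = 5.621 mg/L.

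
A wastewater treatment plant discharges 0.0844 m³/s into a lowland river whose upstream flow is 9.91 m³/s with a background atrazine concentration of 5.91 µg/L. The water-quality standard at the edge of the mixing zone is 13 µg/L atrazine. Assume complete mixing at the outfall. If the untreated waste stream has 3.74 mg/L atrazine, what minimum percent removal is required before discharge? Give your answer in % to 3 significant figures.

77.4 %

5.91 µg/L = 0.00591 mg/L.
13 µg/L = 0.013 mg/L.
Mass balance: 0.013·9.994 = 0.0844·Cₑ + 9.91·0.00591.
Cₑ = (0.1299 − 0.05857) / 0.0844 = 0.8455 mg/L.
Required removal = 1 − 0.8455/3.74 = 77.39 %.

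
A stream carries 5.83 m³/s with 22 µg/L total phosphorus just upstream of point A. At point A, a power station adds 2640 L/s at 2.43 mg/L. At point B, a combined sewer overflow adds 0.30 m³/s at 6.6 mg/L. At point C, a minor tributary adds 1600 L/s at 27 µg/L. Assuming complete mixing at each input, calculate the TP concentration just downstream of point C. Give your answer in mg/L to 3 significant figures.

22 µg/L = 0.022 mg/L.
2640 L/s = 2.64 m³/s.
After input A: C = (5.83·0.022 + 2.64·2.43) / 8.47 = 0.7725 mg/L.
After input B: C = (8.47·0.7725 + 0.3·6.6) / 8.77 = 0.9719 mg/L.
1600 L/s = 1.6 m³/s.
27 µg/L = 0.027 mg/L.
After input C: C = (8.77·0.9719 + 1.6·0.027) / 10.37 = 0.8261 mg/L.

0.826 mg/L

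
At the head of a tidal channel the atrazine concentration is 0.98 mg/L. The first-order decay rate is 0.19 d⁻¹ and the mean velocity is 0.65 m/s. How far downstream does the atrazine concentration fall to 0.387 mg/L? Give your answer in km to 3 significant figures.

From C = C₀·e^(−kt), t = ln(C₀/C)/k = ln(0.98/0.387)/0.19 = 0.9291/0.19 = 4.89 d.
Distance = v·t = 0.65 m/s × 4.225e+05 s = 2.746e+05 m = 274.6 km.

275 km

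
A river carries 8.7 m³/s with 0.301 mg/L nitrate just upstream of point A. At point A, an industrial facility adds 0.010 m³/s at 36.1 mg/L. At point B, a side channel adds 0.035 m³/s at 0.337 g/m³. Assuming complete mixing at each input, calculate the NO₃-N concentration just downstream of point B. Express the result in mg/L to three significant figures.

0.342 mg/L

After input A: C = (8.7·0.301 + 0.01·36.1) / 8.71 = 0.3421 mg/L.
After input B: C = (8.71·0.3421 + 0.035·0.337) / 8.745 = 0.3421 mg/L.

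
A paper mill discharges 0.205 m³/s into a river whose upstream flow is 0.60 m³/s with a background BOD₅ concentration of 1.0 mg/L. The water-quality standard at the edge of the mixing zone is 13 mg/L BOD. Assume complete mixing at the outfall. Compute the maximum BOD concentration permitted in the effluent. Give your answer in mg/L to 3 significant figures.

48.1 mg/L

Mass balance: 13·0.805 = 0.205·Cₑ + 0.6·1.
Cₑ = (10.46 − 0.6) / 0.205 = 48.12 mg/L.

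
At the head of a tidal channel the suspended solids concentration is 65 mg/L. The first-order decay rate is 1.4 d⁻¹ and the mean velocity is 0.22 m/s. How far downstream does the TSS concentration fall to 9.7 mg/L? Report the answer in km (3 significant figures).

25.8 km

From C = C₀·e^(−kt), t = ln(C₀/C)/k = ln(65/9.7)/1.4 = 1.902/1.4 = 1.359 d.
Distance = v·t = 0.22 m/s × 1.174e+05 s = 2.583e+04 m = 25.83 km.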